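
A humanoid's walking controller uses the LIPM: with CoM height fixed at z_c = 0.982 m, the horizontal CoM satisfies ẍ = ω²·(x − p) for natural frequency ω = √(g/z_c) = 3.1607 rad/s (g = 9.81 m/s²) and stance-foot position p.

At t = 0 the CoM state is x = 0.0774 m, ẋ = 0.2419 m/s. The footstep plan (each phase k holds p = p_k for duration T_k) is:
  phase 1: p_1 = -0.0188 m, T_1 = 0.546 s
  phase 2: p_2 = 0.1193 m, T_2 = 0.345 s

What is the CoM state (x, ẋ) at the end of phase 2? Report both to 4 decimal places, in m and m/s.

phase 1: p=-0.0188, T=0.546, ωT=1.725742, cosh=2.897365, sinh=2.719324; start (x,ẋ)=(0.077400, 0.241900) → end (x,ẋ)=(0.468046, 1.527708)
phase 2: p=0.1193, T=0.345, ωT=1.090441, cosh=1.655828, sinh=1.319760; start (x,ẋ)=(0.468046, 1.527708) → end (x,ẋ)=(1.334663, 3.984370)

x = 1.3347, ẋ = 3.9844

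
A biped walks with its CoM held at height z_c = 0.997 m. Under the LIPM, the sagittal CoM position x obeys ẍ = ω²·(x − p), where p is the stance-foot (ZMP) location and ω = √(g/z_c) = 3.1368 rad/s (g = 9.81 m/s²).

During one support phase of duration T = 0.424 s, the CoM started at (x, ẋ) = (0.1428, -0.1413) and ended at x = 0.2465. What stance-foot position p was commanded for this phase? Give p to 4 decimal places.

p = -0.0360

ωT = 3.1368·0.424 = 1.330003; cosh(ωT) = 2.022766, sinh(ωT) = 1.758290
x(T) = p + (x₀−p)·cosh(ωT) + (ẋ₀/ω)·sinh(ωT) ⇒ p·(1 − cosh) = x(T) − x₀·cosh − (ẋ₀/ω)·sinh
numerator   = 0.2465 − (0.1428)·2.022766 − (-0.1413/3.1368)·1.758290 = 0.036853
denominator = 1 − 2.022766 = -1.022766
p = 0.036853 / -1.022766 = -0.0360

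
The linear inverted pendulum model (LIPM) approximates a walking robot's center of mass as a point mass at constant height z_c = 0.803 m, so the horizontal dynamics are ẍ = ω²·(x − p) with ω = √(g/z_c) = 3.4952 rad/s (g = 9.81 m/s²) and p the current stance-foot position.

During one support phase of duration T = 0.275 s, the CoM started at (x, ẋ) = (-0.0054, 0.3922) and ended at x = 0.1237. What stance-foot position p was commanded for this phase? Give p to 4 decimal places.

ωT = 3.4952·0.275 = 0.961180; cosh(ωT) = 1.498611, sinh(ωT) = 1.116169
x(T) = p + (x₀−p)·cosh(ωT) + (ẋ₀/ω)·sinh(ωT) ⇒ p·(1 − cosh) = x(T) − x₀·cosh − (ẋ₀/ω)·sinh
numerator   = 0.1237 − (-0.0054)·1.498611 − (0.3922/3.4952)·1.116169 = 0.006546
denominator = 1 − 1.498611 = -0.498611
p = 0.006546 / -0.498611 = -0.0131

p = -0.0131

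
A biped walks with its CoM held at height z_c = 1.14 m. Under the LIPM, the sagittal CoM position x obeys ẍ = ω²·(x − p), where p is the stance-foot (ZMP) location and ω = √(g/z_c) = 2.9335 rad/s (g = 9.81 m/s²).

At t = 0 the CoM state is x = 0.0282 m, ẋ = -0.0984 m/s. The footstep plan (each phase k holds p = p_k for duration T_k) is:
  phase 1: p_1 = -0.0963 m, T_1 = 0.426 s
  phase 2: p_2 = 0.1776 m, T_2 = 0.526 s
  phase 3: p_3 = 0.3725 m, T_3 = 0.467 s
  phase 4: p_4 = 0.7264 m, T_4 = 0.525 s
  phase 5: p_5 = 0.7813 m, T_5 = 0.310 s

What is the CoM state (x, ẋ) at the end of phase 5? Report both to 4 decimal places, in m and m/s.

x = -1.1726, ẋ = -5.5615

phase 1: p=-0.0963, T=0.426, ωT=1.249671, cosh=1.887897, sinh=1.601298; start (x,ẋ)=(0.028200, -0.098400) → end (x,ẋ)=(0.085030, 0.399058)
phase 2: p=0.1776, T=0.526, ωT=1.543021, cosh=2.446219, sinh=2.232484; start (x,ẋ)=(0.085030, 0.399058) → end (x,ẋ)=(0.254849, 0.369943)
phase 3: p=0.3725, T=0.467, ωT=1.369945, cosh=2.094627, sinh=1.840506; start (x,ẋ)=(0.254849, 0.369943) → end (x,ẋ)=(0.358171, 0.139680)
phase 4: p=0.7264, T=0.525, ωT=1.540088, cosh=2.439680, sinh=2.225318; start (x,ẋ)=(0.358171, 0.139680) → end (x,ẋ)=(-0.066001, -2.063013)
phase 5: p=0.7813, T=0.310, ωT=0.909385, cosh=1.442783, sinh=1.040012; start (x,ẋ)=(-0.066001, -2.063013) → end (x,ẋ)=(-1.172571, -5.561491)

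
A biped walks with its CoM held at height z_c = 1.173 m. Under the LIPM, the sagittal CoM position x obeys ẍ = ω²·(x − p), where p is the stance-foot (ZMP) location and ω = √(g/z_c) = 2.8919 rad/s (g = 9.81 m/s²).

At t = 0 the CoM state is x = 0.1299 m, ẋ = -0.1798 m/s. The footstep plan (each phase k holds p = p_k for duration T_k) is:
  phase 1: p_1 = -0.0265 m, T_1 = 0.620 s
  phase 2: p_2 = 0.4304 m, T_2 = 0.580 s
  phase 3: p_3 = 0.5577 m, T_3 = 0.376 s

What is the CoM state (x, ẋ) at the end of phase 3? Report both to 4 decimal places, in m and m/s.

x = 1.2005, ẋ = 2.0595

phase 1: p=-0.0265, T=0.620, ωT=1.792978, cosh=3.086890, sinh=2.920426; start (x,ẋ)=(0.129900, -0.179800) → end (x,ẋ)=(0.274716, 0.765866)
phase 2: p=0.4304, T=0.580, ωT=1.677302, cosh=2.768988, sinh=2.582111; start (x,ẋ)=(0.274716, 0.765866) → end (x,ẋ)=(0.683137, 0.958149)
phase 3: p=0.5577, T=0.376, ωT=1.087354, cosh=1.651761, sinh=1.314654; start (x,ẋ)=(0.683137, 0.958149) → end (x,ẋ)=(1.200465, 2.059526)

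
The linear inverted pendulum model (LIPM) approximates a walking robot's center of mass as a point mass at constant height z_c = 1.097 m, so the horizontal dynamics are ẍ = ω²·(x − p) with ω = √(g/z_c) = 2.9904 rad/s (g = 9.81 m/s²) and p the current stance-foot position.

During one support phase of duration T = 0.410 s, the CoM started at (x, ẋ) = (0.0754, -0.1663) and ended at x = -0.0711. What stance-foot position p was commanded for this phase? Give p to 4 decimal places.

p = 0.1458

ωT = 2.9904·0.410 = 1.226064; cosh(ωT) = 1.850618, sinh(ωT) = 1.557172
x(T) = p + (x₀−p)·cosh(ωT) + (ẋ₀/ω)·sinh(ωT) ⇒ p·(1 − cosh) = x(T) − x₀·cosh − (ẋ₀/ω)·sinh
numerator   = -0.0711 − (0.0754)·1.850618 − (-0.1663/2.9904)·1.557172 = -0.124040
denominator = 1 − 1.850618 = -0.850618
p = -0.124040 / -0.850618 = 0.1458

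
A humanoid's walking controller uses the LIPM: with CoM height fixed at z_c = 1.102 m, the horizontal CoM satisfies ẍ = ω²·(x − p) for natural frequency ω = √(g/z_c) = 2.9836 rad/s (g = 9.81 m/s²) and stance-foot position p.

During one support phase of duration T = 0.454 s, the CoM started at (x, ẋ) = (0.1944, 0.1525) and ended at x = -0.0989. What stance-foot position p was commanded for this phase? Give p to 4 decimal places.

ωT = 2.9836·0.454 = 1.354554; cosh(ωT) = 2.066548, sinh(ωT) = 1.808486
x(T) = p + (x₀−p)·cosh(ωT) + (ẋ₀/ω)·sinh(ωT) ⇒ p·(1 − cosh) = x(T) − x₀·cosh − (ẋ₀/ω)·sinh
numerator   = -0.0989 − (0.1944)·2.066548 − (0.1525/2.9836)·1.808486 = -0.593074
denominator = 1 − 2.066548 = -1.066548
p = -0.593074 / -1.066548 = 0.5561

p = 0.5561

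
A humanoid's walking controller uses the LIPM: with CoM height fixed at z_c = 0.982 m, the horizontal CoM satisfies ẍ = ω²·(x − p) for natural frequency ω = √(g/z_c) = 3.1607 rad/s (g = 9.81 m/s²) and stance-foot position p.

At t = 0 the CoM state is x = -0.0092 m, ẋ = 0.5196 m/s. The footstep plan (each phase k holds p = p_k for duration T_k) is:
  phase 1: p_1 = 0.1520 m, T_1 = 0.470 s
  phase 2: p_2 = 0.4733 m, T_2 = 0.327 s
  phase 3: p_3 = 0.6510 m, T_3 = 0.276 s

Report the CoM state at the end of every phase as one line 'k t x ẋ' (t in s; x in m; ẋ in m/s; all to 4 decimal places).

1 0.4700 0.1222 0.1388
2 0.7970 -0.0287 -1.1426
3 1.0730 -0.6611 -3.7267

phase 1: p=0.1520, T=0.470, ωT=1.485529, cosh=2.321842, sinh=2.095459; start (x,ẋ)=(-0.009200, 0.519600) → end (x,ẋ)=(0.122200, 0.138782)
phase 2: p=0.4733, T=0.327, ωT=1.033549, cosh=1.583383, sinh=1.227641; start (x,ẋ)=(0.122200, 0.138782) → end (x,ẋ)=(-0.028722, -1.142594)
phase 3: p=0.6510, T=0.276, ωT=0.872353, cosh=1.405251, sinh=0.987284; start (x,ẋ)=(-0.028722, -1.142594) → end (x,ẋ)=(-0.661083, -3.726708)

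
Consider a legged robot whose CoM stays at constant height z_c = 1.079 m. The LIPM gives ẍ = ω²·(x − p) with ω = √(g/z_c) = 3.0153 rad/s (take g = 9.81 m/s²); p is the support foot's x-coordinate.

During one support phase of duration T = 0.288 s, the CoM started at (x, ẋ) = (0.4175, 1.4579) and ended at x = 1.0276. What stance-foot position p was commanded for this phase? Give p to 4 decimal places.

ωT = 3.0153·0.288 = 0.868406; cosh(ωT) = 1.401365, sinh(ωT) = 0.981745
x(T) = p + (x₀−p)·cosh(ωT) + (ẋ₀/ω)·sinh(ωT) ⇒ p·(1 − cosh) = x(T) − x₀·cosh − (ẋ₀/ω)·sinh
numerator   = 1.0276 − (0.4175)·1.401365 − (1.4579/3.0153)·0.981745 = -0.032144
denominator = 1 − 1.401365 = -0.401365
p = -0.032144 / -0.401365 = 0.0801

p = 0.0801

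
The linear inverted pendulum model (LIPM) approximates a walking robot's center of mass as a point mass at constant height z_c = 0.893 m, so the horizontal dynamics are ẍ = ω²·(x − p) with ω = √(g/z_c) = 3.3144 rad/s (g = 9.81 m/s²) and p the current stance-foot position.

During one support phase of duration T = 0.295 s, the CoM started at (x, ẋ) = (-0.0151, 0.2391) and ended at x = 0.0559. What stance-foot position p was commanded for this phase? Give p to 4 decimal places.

ωT = 3.3144·0.295 = 0.977748; cosh(ωT) = 1.517310, sinh(ωT) = 1.141153
x(T) = p + (x₀−p)·cosh(ωT) + (ẋ₀/ω)·sinh(ωT) ⇒ p·(1 − cosh) = x(T) − x₀·cosh − (ẋ₀/ω)·sinh
numerator   = 0.0559 − (-0.0151)·1.517310 − (0.2391/3.3144)·1.141153 = -0.003511
denominator = 1 − 1.517310 = -0.517310
p = -0.003511 / -0.517310 = 0.0068

p = 0.0068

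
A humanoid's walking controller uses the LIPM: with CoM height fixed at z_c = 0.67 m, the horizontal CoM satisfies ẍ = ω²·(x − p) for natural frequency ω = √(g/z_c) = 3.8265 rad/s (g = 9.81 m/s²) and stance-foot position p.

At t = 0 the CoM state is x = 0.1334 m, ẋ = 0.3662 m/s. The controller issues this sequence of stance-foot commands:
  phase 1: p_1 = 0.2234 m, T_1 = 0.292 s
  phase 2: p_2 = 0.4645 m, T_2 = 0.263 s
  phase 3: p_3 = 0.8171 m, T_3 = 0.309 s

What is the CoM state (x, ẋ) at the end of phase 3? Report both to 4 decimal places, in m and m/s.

x = -0.8270, ẋ = -5.7482

phase 1: p=0.2234, T=0.292, ωT=1.117338, cosh=1.691928, sinh=1.364778; start (x,ẋ)=(0.133400, 0.366200) → end (x,ẋ)=(0.201737, 0.149575)
phase 2: p=0.4645, T=0.263, ωT=1.006369, cosh=1.550597, sinh=1.185054; start (x,ẋ)=(0.201737, 0.149575) → end (x,ẋ)=(0.103383, -0.959596)
phase 3: p=0.8171, T=0.309, ωT=1.182388, cosh=1.784351, sinh=1.477805; start (x,ẋ)=(0.103383, -0.959596) → end (x,ẋ)=(-0.827020, -5.748197)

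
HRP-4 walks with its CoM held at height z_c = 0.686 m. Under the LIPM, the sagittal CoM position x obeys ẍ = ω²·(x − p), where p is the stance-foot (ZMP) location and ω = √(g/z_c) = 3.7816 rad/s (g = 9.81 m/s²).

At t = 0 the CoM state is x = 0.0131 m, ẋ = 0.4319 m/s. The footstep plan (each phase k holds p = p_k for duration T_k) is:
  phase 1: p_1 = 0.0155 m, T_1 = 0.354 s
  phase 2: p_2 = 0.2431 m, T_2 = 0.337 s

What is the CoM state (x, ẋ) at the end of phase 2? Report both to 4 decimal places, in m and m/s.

x = 0.5626, ẋ = 1.4812

phase 1: p=0.0155, T=0.354, ωT=1.338686, cosh=2.038110, sinh=1.775920; start (x,ẋ)=(0.013100, 0.431900) → end (x,ẋ)=(0.213438, 0.864142)
phase 2: p=0.2431, T=0.337, ωT=1.274399, cosh=1.928075, sinh=1.648477; start (x,ẋ)=(0.213438, 0.864142) → end (x,ẋ)=(0.562606, 1.481221)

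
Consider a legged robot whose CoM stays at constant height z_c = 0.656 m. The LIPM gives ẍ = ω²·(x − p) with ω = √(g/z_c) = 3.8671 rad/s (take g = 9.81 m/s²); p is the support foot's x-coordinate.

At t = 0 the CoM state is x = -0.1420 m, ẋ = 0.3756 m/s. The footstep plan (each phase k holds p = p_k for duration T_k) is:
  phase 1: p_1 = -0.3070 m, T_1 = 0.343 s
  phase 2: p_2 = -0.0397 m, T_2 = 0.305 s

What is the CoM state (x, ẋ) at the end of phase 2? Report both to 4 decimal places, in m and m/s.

x = 1.0934, ẋ = 4.6780

phase 1: p=-0.3070, T=0.343, ωT=1.326415, cosh=2.016470, sinh=1.751043; start (x,ẋ)=(-0.142000, 0.375600) → end (x,ẋ)=(0.195791, 1.874677)
phase 2: p=-0.0397, T=0.305, ωT=1.179466, cosh=1.780039, sinh=1.472596; start (x,ẋ)=(0.195791, 1.874677) → end (x,ẋ)=(1.093363, 4.678045)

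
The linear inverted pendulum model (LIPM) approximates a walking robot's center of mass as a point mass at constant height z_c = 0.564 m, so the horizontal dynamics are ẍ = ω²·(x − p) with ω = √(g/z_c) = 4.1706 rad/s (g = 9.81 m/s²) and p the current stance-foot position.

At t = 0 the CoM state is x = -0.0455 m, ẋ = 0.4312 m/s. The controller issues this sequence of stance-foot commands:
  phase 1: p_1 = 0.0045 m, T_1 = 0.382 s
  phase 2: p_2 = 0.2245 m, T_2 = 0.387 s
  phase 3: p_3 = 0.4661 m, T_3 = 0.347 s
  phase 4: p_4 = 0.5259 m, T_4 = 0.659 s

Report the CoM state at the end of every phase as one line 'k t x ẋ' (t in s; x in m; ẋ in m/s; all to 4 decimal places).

phase 1: p=0.0045, T=0.382, ωT=1.593169, cosh=2.561297, sinh=2.358017; start (x,ẋ)=(-0.045500, 0.431200) → end (x,ẋ)=(0.120231, 0.612714)
phase 2: p=0.2245, T=0.387, ωT=1.614022, cosh=2.611030, sinh=2.411944; start (x,ẋ)=(0.120231, 0.612714) → end (x,ẋ)=(0.306597, 0.550951)
phase 3: p=0.4661, T=0.347, ωT=1.447198, cosh=2.243208, sinh=2.007979; start (x,ẋ)=(0.306597, 0.550951) → end (x,ẋ)=(0.373563, -0.099857)
phase 4: p=0.5259, T=0.659, ωT=2.748425, cosh=7.841024, sinh=7.776996; start (x,ẋ)=(0.373563, -0.099857) → end (x,ẋ)=(-0.854784, -5.723995)

1 0.3820 0.1202 0.6127
2 0.7690 0.3066 0.5510
3 1.1160 0.3736 -0.0999
4 1.7750 -0.8548 -5.7240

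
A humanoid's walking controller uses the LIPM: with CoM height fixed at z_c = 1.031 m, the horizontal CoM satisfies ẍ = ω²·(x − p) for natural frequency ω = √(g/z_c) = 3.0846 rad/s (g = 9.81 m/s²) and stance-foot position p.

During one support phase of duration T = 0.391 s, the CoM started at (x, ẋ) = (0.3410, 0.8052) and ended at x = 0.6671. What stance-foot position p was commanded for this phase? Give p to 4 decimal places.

p = 0.4274

ωT = 3.0846·0.391 = 1.206079; cosh(ωT) = 1.819864, sinh(ωT) = 1.520496
x(T) = p + (x₀−p)·cosh(ωT) + (ẋ₀/ω)·sinh(ωT) ⇒ p·(1 − cosh) = x(T) − x₀·cosh − (ẋ₀/ω)·sinh
numerator   = 0.6671 − (0.3410)·1.819864 − (0.8052/3.0846)·1.520496 = -0.350382
denominator = 1 − 1.819864 = -0.819864
p = -0.350382 / -0.819864 = 0.4274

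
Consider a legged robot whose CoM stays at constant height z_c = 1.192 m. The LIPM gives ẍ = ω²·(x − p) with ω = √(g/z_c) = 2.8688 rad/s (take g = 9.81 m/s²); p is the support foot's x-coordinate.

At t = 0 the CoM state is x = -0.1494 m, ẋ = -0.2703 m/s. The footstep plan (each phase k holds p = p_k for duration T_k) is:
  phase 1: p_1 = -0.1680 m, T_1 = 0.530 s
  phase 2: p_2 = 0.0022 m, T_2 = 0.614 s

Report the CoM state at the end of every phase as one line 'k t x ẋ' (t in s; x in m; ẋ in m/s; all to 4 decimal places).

1 0.5300 -0.3286 -0.5316
2 1.1440 -1.5124 -4.2734

phase 1: p=-0.1680, T=0.530, ωT=1.520464, cosh=2.396479, sinh=2.177868; start (x,ẋ)=(-0.149400, -0.270300) → end (x,ẋ)=(-0.328626, -0.531558)
phase 2: p=0.0022, T=0.614, ωT=1.761443, cosh=2.996314, sinh=2.824518; start (x,ẋ)=(-0.328626, -0.531558) → end (x,ẋ)=(-1.512410, -4.273386)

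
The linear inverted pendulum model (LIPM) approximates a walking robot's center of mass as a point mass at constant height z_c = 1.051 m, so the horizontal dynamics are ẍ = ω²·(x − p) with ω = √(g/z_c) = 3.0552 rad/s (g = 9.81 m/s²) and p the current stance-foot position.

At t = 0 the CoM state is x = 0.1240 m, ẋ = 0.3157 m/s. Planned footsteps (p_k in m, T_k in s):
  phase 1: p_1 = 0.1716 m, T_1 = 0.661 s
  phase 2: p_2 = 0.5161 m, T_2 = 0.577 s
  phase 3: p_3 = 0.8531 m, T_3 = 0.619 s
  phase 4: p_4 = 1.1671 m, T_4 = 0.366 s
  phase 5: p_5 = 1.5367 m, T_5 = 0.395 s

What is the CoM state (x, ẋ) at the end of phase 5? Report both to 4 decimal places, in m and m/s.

phase 1: p=0.1716, T=0.661, ωT=2.019487, cosh=3.833592, sinh=3.700868; start (x,ẋ)=(0.124000, 0.315700) → end (x,ẋ)=(0.371539, 0.672057)
phase 2: p=0.5161, T=0.577, ωT=1.762850, cosh=3.000292, sinh=2.828737; start (x,ẋ)=(0.371539, 0.672057) → end (x,ẋ)=(0.704617, 0.767021)
phase 3: p=0.8531, T=0.619, ωT=1.891169, cosh=3.389003, sinh=3.238107; start (x,ẋ)=(0.704617, 0.767021) → end (x,ẋ)=(1.162831, 1.130484)
phase 4: p=1.1671, T=0.366, ωT=1.118203, cosh=1.693109, sinh=1.366243; start (x,ẋ)=(1.162831, 1.130484) → end (x,ẋ)=(1.665409, 1.896215)
phase 5: p=1.5367, T=0.395, ωT=1.206804, cosh=1.820968, sinh=1.521816; start (x,ẋ)=(1.665409, 1.896215) → end (x,ẋ)=(2.715594, 4.051376)

x = 2.7156, ẋ = 4.0514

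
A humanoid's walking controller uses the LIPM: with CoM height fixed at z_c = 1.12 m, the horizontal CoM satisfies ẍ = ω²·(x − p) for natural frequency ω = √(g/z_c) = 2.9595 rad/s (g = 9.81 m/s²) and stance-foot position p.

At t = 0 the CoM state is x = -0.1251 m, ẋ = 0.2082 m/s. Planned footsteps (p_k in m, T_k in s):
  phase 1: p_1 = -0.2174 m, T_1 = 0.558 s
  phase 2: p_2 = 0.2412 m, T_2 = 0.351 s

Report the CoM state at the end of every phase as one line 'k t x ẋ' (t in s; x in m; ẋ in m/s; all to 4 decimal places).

phase 1: p=-0.2174, T=0.558, ωT=1.651401, cosh=2.703030, sinh=2.511249; start (x,ẋ)=(-0.125100, 0.208200) → end (x,ẋ)=(0.208755, 1.248748)
phase 2: p=0.2412, T=0.351, ωT=1.038784, cosh=1.589832, sinh=1.235948; start (x,ẋ)=(0.208755, 1.248748) → end (x,ẋ)=(0.711121, 1.866625)

1 0.5580 0.2088 1.2487
2 0.9090 0.7111 1.8666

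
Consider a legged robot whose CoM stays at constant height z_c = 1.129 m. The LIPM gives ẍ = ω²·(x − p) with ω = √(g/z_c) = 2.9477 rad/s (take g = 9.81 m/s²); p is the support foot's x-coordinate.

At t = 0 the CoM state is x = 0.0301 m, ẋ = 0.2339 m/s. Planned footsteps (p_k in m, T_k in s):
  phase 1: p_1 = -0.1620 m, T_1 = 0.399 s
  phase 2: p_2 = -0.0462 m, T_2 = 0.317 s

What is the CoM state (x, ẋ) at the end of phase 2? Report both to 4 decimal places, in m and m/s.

phase 1: p=-0.1620, T=0.399, ωT=1.176132, cosh=1.775141, sinh=1.466671; start (x,ẋ)=(0.030100, 0.233900) → end (x,ẋ)=(0.295385, 1.245712)
phase 2: p=-0.0462, T=0.317, ωT=0.934421, cosh=1.469276, sinh=1.076463; start (x,ẋ)=(0.295385, 1.245712) → end (x,ẋ)=(0.910601, 2.914175)

x = 0.9106, ẋ = 2.9142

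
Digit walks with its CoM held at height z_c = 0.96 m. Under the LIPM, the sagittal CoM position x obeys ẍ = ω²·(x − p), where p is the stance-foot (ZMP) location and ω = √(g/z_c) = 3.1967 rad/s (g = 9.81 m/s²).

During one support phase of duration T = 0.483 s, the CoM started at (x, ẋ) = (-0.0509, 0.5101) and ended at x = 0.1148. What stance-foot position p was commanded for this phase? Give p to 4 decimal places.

p = 0.0809

ωT = 3.1967·0.483 = 1.544006; cosh(ωT) = 2.448419, sinh(ωT) = 2.234895
x(T) = p + (x₀−p)·cosh(ωT) + (ẋ₀/ω)·sinh(ωT) ⇒ p·(1 − cosh) = x(T) − x₀·cosh − (ẋ₀/ω)·sinh
numerator   = 0.1148 − (-0.0509)·2.448419 − (0.5101/3.1967)·2.234895 = -0.117200
denominator = 1 − 2.448419 = -1.448419
p = -0.117200 / -1.448419 = 0.0809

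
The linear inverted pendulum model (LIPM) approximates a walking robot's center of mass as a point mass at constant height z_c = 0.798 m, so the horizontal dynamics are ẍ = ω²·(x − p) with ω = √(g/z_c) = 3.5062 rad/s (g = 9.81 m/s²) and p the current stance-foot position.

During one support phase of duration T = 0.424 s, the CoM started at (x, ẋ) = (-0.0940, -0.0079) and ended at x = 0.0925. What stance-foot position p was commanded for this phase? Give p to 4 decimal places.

ωT = 3.5062·0.424 = 1.486629; cosh(ωT) = 2.324148, sinh(ωT) = 2.098014
x(T) = p + (x₀−p)·cosh(ωT) + (ẋ₀/ω)·sinh(ωT) ⇒ p·(1 − cosh) = x(T) − x₀·cosh − (ẋ₀/ω)·sinh
numerator   = 0.0925 − (-0.0940)·2.324148 − (-0.0079/3.5062)·2.098014 = 0.315697
denominator = 1 − 2.324148 = -1.324148
p = 0.315697 / -1.324148 = -0.2384

p = -0.2384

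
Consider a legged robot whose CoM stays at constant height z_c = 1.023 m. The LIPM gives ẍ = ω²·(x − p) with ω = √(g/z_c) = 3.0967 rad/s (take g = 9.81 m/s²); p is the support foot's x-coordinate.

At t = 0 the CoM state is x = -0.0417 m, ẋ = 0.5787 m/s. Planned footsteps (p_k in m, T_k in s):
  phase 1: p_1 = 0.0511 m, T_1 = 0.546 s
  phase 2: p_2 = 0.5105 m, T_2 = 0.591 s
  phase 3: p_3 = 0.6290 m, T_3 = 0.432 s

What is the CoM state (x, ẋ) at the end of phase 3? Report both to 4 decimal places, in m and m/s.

phase 1: p=0.0511, T=0.546, ωT=1.690798, cosh=2.804090, sinh=2.619718; start (x,ẋ)=(-0.041700, 0.578700) → end (x,ẋ)=(0.280444, 0.869889)
phase 2: p=0.5105, T=0.591, ωT=1.830150, cosh=3.197605, sinh=3.037215; start (x,ẋ)=(0.280444, 0.869889) → end (x,ẋ)=(0.628050, 0.617803)
phase 3: p=0.6290, T=0.432, ωT=1.337774, cosh=2.036491, sinh=1.774062; start (x,ẋ)=(0.628050, 0.617803) → end (x,ẋ)=(0.980997, 1.252931)

x = 0.9810, ẋ = 1.2529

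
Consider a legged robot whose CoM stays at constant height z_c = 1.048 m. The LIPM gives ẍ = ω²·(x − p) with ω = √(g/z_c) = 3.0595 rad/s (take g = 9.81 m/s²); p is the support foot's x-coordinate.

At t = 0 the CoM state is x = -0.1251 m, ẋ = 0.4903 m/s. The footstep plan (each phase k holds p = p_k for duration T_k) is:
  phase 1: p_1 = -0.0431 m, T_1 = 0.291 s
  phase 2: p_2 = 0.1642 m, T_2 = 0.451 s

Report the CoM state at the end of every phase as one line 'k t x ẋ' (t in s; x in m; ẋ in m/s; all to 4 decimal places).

phase 1: p=-0.0431, T=0.291, ωT=0.890314, cosh=1.423211, sinh=1.012684; start (x,ẋ)=(-0.125100, 0.490300) → end (x,ẋ)=(0.002484, 0.443739)
phase 2: p=0.1642, T=0.451, ωT=1.379835, cosh=2.112932, sinh=1.861312; start (x,ẋ)=(0.002484, 0.443739) → end (x,ẋ)=(0.092464, 0.016671)

1 0.2910 0.0025 0.4437
2 0.7420 0.0925 0.0167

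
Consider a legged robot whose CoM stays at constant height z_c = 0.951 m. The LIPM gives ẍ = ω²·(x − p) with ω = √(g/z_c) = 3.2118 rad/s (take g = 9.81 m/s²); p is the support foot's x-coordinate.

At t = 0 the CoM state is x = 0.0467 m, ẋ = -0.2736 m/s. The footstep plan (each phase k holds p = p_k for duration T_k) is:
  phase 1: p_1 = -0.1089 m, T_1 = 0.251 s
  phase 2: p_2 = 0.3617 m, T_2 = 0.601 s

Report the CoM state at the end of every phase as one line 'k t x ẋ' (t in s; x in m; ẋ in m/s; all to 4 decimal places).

phase 1: p=-0.1089, T=0.251, ωT=0.806162, cosh=1.342933, sinh=0.896364; start (x,ẋ)=(0.046700, -0.273600) → end (x,ẋ)=(0.023703, 0.080537)
phase 2: p=0.3617, T=0.601, ωT=1.930292, cosh=3.518313, sinh=3.373208; start (x,ẋ)=(0.023703, 0.080537) → end (x,ẋ)=(-0.742896, -3.378531)

1 0.2510 0.0237 0.0805
2 0.8520 -0.7429 -3.3785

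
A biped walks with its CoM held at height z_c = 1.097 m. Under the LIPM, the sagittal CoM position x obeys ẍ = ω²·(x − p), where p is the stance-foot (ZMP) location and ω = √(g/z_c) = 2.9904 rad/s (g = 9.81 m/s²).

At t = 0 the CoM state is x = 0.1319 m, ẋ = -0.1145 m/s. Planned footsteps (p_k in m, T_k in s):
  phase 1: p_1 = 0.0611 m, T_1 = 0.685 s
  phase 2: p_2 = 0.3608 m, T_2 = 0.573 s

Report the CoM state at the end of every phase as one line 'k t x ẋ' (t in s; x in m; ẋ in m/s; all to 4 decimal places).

1 0.6850 0.1942 0.3560
2 1.2580 0.2031 -0.3176

phase 1: p=0.0611, T=0.685, ωT=2.048424, cosh=3.942303, sinh=3.813365; start (x,ẋ)=(0.131900, -0.114500) → end (x,ẋ)=(0.194204, 0.355973)
phase 2: p=0.3608, T=0.573, ωT=1.713499, cosh=2.864288, sinh=2.684054; start (x,ẋ)=(0.194204, 0.355973) → end (x,ẋ)=(0.203128, -0.317552)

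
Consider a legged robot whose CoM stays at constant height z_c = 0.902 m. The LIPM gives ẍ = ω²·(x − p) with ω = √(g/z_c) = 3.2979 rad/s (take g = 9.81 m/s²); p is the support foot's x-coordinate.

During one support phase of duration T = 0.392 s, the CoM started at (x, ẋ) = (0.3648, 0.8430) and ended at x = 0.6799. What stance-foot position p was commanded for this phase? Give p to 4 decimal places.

ωT = 3.2979·0.392 = 1.292777; cosh(ωT) = 1.958698, sinh(ωT) = 1.684190
x(T) = p + (x₀−p)·cosh(ωT) + (ẋ₀/ω)·sinh(ωT) ⇒ p·(1 − cosh) = x(T) − x₀·cosh − (ẋ₀/ω)·sinh
numerator   = 0.6799 − (0.3648)·1.958698 − (0.8430/3.2979)·1.684190 = -0.465141
denominator = 1 − 1.958698 = -0.958698
p = -0.465141 / -0.958698 = 0.4852

p = 0.4852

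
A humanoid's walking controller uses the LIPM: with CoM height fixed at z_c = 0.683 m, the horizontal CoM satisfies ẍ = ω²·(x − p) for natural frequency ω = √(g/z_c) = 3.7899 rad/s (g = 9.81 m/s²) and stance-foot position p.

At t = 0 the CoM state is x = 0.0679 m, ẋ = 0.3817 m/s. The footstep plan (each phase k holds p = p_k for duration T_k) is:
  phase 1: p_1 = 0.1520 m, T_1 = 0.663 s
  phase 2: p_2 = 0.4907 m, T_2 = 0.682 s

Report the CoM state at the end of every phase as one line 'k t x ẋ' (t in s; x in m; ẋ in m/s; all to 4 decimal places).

1 0.6630 0.2470 0.4169
2 1.3450 -0.4090 -3.3088

phase 1: p=0.1520, T=0.663, ωT=2.512704, cosh=6.209646, sinh=6.128598; start (x,ẋ)=(0.067900, 0.381700) → end (x,ẋ)=(0.247011, 0.416851)
phase 2: p=0.4907, T=0.682, ωT=2.584712, cosh=6.667442, sinh=6.592025; start (x,ẋ)=(0.247011, 0.416851) → end (x,ẋ)=(-0.409028, -3.308788)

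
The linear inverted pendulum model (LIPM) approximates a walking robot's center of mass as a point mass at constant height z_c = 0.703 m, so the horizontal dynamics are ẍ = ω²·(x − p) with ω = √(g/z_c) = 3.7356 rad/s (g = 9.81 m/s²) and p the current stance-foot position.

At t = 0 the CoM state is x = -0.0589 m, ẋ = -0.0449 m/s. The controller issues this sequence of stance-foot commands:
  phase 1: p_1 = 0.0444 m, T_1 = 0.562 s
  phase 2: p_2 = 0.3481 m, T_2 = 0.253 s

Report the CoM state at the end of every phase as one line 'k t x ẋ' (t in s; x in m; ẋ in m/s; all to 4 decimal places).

phase 1: p=0.0444, T=0.562, ωT=2.099407, cosh=4.141930, sinh=4.019401; start (x,ẋ)=(-0.058900, -0.044900) → end (x,ẋ)=(-0.431772, -1.737009)
phase 2: p=0.3481, T=0.253, ωT=0.945107, cosh=1.480863, sinh=1.092225; start (x,ẋ)=(-0.431772, -1.737009) → end (x,ẋ)=(-1.314656, -5.754243)

1 0.5620 -0.4318 -1.7370
2 0.8150 -1.3147 -5.7542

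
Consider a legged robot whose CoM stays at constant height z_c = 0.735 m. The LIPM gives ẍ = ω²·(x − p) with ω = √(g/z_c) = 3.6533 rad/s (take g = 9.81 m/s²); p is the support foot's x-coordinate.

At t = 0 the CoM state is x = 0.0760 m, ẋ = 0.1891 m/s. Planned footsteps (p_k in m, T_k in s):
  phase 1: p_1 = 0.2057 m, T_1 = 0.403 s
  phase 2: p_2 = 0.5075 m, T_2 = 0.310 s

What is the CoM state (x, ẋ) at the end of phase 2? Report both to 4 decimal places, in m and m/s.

x = -0.5433, ẋ = -3.4348

phase 1: p=0.2057, T=0.403, ωT=1.472280, cosh=2.294282, sinh=2.064880; start (x,ẋ)=(0.076000, 0.189100) → end (x,ẋ)=(0.015013, -0.544560)
phase 2: p=0.5075, T=0.310, ωT=1.132523, cosh=1.712848, sinh=1.390629; start (x,ẋ)=(0.015013, -0.544560) → end (x,ẋ)=(-0.543342, -3.434772)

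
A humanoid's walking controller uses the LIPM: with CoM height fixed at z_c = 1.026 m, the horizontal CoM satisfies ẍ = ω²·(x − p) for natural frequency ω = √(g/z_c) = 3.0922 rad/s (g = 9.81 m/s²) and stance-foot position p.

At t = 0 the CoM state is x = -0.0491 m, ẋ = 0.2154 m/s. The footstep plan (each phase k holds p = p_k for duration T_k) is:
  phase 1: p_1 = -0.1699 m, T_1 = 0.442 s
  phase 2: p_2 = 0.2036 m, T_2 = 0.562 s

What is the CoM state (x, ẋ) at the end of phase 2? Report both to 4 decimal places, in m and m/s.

x = 1.2338, ẋ = 3.3817

phase 1: p=-0.1699, T=0.442, ωT=1.366752, cosh=2.088762, sinh=1.833829; start (x,ẋ)=(-0.049100, 0.215400) → end (x,ẋ)=(0.210165, 1.134924)
phase 2: p=0.2036, T=0.562, ωT=1.737816, cosh=2.930410, sinh=2.754506; start (x,ẋ)=(0.210165, 1.134924) → end (x,ẋ)=(1.233820, 3.381713)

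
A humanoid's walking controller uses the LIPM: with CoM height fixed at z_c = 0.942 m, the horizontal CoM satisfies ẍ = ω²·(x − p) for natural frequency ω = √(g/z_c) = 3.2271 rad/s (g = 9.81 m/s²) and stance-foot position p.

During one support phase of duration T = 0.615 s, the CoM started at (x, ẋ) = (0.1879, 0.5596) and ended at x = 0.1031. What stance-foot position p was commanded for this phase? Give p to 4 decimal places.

ωT = 3.2271·0.615 = 1.984667; cosh(ωT) = 3.707023, sinh(ωT) = 3.569597
x(T) = p + (x₀−p)·cosh(ωT) + (ẋ₀/ω)·sinh(ωT) ⇒ p·(1 − cosh) = x(T) − x₀·cosh − (ẋ₀/ω)·sinh
numerator   = 0.1031 − (0.1879)·3.707023 − (0.5596/3.2271)·3.569597 = -1.212441
denominator = 1 − 3.707023 = -2.707023
p = -1.212441 / -2.707023 = 0.4479

p = 0.4479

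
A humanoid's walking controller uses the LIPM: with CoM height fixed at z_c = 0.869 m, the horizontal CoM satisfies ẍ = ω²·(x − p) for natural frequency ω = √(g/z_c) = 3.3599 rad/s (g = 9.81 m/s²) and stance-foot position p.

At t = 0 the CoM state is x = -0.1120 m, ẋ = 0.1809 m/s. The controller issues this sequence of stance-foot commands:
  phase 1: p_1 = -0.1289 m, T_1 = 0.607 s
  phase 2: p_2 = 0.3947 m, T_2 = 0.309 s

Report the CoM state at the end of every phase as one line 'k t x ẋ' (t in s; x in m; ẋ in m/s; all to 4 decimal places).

1 0.6070 0.1406 0.9215
2 0.9160 0.3296 0.4099

phase 1: p=-0.1289, T=0.607, ωT=2.039459, cosh=3.908276, sinh=3.778176; start (x,ẋ)=(-0.112000, 0.180900) → end (x,ẋ)=(0.140570, 0.921541)
phase 2: p=0.3947, T=0.309, ωT=1.038209, cosh=1.589121, sinh=1.235033; start (x,ẋ)=(0.140570, 0.921541) → end (x,ẋ)=(0.329597, 0.409906)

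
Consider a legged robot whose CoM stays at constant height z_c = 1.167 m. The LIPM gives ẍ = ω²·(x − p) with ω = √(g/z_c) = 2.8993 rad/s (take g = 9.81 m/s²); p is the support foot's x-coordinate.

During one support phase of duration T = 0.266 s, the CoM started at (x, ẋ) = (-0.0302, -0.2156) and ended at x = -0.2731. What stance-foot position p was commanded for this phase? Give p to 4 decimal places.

ωT = 2.8993·0.266 = 0.771214; cosh(ωT) = 1.312420, sinh(ωT) = 0.849969
x(T) = p + (x₀−p)·cosh(ωT) + (ẋ₀/ω)·sinh(ωT) ⇒ p·(1 − cosh) = x(T) − x₀·cosh − (ẋ₀/ω)·sinh
numerator   = -0.2731 − (-0.0302)·1.312420 − (-0.2156/2.8993)·0.849969 = -0.170259
denominator = 1 − 1.312420 = -0.312420
p = -0.170259 / -0.312420 = 0.5450

p = 0.5450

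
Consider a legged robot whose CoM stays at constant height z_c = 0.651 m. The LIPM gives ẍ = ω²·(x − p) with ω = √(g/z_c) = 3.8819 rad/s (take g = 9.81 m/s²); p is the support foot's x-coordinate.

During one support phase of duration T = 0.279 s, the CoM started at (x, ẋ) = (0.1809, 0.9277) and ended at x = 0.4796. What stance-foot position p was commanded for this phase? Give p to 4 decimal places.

ωT = 3.8819·0.279 = 1.083050; cosh(ωT) = 1.646118, sinh(ωT) = 1.307557
x(T) = p + (x₀−p)·cosh(ωT) + (ẋ₀/ω)·sinh(ωT) ⇒ p·(1 − cosh) = x(T) − x₀·cosh − (ẋ₀/ω)·sinh
numerator   = 0.4796 − (0.1809)·1.646118 − (0.9277/3.8819)·1.307557 = -0.130664
denominator = 1 − 1.646118 = -0.646118
p = -0.130664 / -0.646118 = 0.2022

p = 0.2022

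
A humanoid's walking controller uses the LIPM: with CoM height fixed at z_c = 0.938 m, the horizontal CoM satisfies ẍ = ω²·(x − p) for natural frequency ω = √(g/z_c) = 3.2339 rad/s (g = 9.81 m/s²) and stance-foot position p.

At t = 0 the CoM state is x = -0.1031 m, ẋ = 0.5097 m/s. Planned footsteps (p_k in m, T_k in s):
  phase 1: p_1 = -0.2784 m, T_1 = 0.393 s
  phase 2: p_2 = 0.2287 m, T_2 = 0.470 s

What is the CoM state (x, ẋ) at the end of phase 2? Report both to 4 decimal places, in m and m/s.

phase 1: p=-0.2784, T=0.393, ωT=1.270923, cosh=1.922356, sinh=1.641784; start (x,ẋ)=(-0.103100, 0.509700) → end (x,ẋ)=(0.317353, 1.910556)
phase 2: p=0.2287, T=0.470, ωT=1.519933, cosh=2.395323, sinh=2.176596; start (x,ẋ)=(0.317353, 1.910556) → end (x,ẋ)=(1.726964, 5.200419)

x = 1.7270, ẋ = 5.2004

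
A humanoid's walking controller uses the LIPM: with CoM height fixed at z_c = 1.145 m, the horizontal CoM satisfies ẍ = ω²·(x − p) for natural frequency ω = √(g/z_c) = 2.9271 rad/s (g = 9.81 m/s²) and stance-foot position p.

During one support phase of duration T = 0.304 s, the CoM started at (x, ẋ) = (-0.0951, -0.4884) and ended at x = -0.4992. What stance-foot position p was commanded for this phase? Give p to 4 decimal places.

p = 0.4614

ωT = 2.9271·0.304 = 0.889838; cosh(ωT) = 1.422729, sinh(ωT) = 1.012007
x(T) = p + (x₀−p)·cosh(ωT) + (ẋ₀/ω)·sinh(ωT) ⇒ p·(1 − cosh) = x(T) − x₀·cosh − (ẋ₀/ω)·sinh
numerator   = -0.4992 − (-0.0951)·1.422729 − (-0.4884/2.9271)·1.012007 = -0.195040
denominator = 1 − 1.422729 = -0.422729
p = -0.195040 / -0.422729 = 0.4614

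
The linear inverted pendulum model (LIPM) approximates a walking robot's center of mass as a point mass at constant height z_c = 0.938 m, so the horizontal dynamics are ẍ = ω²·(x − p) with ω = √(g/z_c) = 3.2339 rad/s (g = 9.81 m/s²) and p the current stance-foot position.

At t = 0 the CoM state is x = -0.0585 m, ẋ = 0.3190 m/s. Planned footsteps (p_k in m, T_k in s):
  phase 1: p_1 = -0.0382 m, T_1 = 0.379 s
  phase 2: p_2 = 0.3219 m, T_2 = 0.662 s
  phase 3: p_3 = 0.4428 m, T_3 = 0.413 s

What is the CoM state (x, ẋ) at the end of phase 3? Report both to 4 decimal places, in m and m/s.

phase 1: p=-0.0382, T=0.379, ωT=1.225648, cosh=1.849970, sinh=1.556403; start (x,ẋ)=(-0.058500, 0.319000) → end (x,ẋ)=(0.077773, 0.487965)
phase 2: p=0.3219, T=0.662, ωT=2.140842, cosh=4.312076, sinh=4.194520; start (x,ẋ)=(0.077773, 0.487965) → end (x,ẋ)=(-0.097880, -1.207354)
phase 3: p=0.4428, T=0.413, ωT=1.335601, cosh=2.032640, sinh=1.769640; start (x,ẋ)=(-0.097880, -1.207354) → end (x,ẋ)=(-1.316889, -5.548337)

x = -1.3169, ẋ = -5.5483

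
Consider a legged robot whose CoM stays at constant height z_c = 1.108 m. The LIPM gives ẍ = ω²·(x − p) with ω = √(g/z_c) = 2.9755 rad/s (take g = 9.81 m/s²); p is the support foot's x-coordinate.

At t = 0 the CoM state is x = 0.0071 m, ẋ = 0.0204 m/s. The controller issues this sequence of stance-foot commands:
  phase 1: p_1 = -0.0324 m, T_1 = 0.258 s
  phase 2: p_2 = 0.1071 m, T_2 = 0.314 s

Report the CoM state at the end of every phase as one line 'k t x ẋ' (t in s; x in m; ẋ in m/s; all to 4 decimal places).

phase 1: p=-0.0324, T=0.258, ωT=0.767679, cosh=1.309424, sinh=0.845335; start (x,ẋ)=(0.007100, 0.020400) → end (x,ẋ)=(0.025118, 0.126066)
phase 2: p=0.1071, T=0.314, ωT=0.934307, cosh=1.469153, sinh=1.076295; start (x,ẋ)=(0.025118, 0.126066) → end (x,ẋ)=(0.032256, -0.077338)

1 0.2580 0.0251 0.1261
2 0.5720 0.0323 -0.0773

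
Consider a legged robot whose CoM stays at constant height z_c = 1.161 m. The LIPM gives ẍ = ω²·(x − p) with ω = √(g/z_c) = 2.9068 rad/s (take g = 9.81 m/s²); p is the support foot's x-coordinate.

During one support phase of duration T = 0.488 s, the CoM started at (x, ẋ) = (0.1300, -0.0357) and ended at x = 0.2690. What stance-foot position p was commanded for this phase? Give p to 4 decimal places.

p = -0.0073

ωT = 2.9068·0.488 = 1.418518; cosh(ωT) = 2.186534, sinh(ωT) = 1.944462
x(T) = p + (x₀−p)·cosh(ωT) + (ẋ₀/ω)·sinh(ωT) ⇒ p·(1 − cosh) = x(T) − x₀·cosh − (ẋ₀/ω)·sinh
numerator   = 0.2690 − (0.1300)·2.186534 − (-0.0357/2.9068)·1.944462 = 0.008632
denominator = 1 − 2.186534 = -1.186534
p = 0.008632 / -1.186534 = -0.0073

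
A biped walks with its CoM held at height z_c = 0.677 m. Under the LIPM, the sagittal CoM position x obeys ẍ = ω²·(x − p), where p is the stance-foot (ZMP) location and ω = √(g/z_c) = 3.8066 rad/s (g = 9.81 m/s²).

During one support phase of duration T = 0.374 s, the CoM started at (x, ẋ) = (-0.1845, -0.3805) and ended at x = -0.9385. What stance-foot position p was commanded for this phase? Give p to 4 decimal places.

ωT = 3.8066·0.374 = 1.423668; cosh(ωT) = 2.196577, sinh(ωT) = 1.955748
x(T) = p + (x₀−p)·cosh(ωT) + (ẋ₀/ω)·sinh(ωT) ⇒ p·(1 − cosh) = x(T) − x₀·cosh − (ẋ₀/ω)·sinh
numerator   = -0.9385 − (-0.1845)·2.196577 − (-0.3805/3.8066)·1.955748 = -0.337739
denominator = 1 − 2.196577 = -1.196577
p = -0.337739 / -1.196577 = 0.2823

p = 0.2823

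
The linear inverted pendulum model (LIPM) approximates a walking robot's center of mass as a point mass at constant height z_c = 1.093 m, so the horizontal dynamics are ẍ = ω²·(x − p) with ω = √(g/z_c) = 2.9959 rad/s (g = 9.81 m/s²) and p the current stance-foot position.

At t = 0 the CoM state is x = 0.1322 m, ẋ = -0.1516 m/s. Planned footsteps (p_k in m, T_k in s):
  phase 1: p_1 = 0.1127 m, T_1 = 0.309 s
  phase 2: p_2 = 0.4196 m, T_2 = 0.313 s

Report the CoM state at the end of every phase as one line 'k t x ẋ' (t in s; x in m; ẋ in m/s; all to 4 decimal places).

1 0.3090 0.0873 -0.1592
2 0.6220 -0.1272 -1.3108

phase 1: p=0.1127, T=0.309, ωT=0.925733, cosh=1.459979, sinh=1.063738; start (x,ẋ)=(0.132200, -0.151600) → end (x,ẋ)=(0.087342, -0.159189)
phase 2: p=0.4196, T=0.313, ωT=0.937717, cosh=1.472832, sinh=1.081311; start (x,ẋ)=(0.087342, -0.159189) → end (x,ẋ)=(-0.127217, -1.310809)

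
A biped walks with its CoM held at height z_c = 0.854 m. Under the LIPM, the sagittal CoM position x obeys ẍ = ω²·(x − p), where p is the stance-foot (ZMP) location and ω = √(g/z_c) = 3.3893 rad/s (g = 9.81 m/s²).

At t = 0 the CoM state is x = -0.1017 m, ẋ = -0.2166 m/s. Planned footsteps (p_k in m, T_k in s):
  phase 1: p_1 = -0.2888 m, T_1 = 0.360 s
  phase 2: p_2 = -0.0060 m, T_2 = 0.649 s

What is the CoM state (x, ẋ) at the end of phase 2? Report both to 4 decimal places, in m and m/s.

x = 0.5893, ẋ = 2.0962

phase 1: p=-0.2888, T=0.360, ωT=1.220148, cosh=1.841438, sinh=1.546251; start (x,ẋ)=(-0.101700, -0.216600) → end (x,ẋ)=(-0.043083, 0.581681)
phase 2: p=-0.0060, T=0.649, ωT=2.199656, cosh=4.566374, sinh=4.455533; start (x,ẋ)=(-0.043083, 0.581681) → end (x,ẋ)=(0.589335, 2.096175)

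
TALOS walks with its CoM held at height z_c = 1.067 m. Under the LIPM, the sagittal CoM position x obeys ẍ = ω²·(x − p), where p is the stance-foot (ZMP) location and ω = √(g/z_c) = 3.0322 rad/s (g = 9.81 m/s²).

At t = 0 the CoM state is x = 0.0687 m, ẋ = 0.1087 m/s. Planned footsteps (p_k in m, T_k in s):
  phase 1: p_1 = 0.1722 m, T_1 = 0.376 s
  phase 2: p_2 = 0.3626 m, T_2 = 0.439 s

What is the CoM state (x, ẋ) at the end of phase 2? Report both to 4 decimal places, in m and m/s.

x = -0.4292, ẋ = -2.2127

phase 1: p=0.1722, T=0.376, ωT=1.140107, cosh=1.723444, sinh=1.403659; start (x,ẋ)=(0.068700, 0.108700) → end (x,ẋ)=(0.044143, -0.253176)
phase 2: p=0.3626, T=0.439, ωT=1.331136, cosh=2.024759, sinh=1.760582; start (x,ẋ)=(0.044143, -0.253176) → end (x,ẋ)=(-0.429200, -2.212684)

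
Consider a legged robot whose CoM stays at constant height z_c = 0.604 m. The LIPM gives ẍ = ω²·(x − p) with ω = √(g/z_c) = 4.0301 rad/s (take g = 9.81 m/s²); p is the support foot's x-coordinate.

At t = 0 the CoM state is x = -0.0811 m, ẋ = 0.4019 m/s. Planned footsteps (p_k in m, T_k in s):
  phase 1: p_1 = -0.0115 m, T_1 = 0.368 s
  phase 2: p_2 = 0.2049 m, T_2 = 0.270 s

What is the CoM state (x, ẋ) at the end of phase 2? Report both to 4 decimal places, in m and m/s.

x = 0.0378, ẋ = -0.3275

phase 1: p=-0.0115, T=0.368, ωT=1.483077, cosh=2.316711, sinh=2.089772; start (x,ẋ)=(-0.081100, 0.401900) → end (x,ẋ)=(0.035659, 0.344915)
phase 2: p=0.2049, T=0.270, ωT=1.088127, cosh=1.652778, sinh=1.315931; start (x,ẋ)=(0.035659, 0.344915) → end (x,ẋ)=(0.037805, -0.327475)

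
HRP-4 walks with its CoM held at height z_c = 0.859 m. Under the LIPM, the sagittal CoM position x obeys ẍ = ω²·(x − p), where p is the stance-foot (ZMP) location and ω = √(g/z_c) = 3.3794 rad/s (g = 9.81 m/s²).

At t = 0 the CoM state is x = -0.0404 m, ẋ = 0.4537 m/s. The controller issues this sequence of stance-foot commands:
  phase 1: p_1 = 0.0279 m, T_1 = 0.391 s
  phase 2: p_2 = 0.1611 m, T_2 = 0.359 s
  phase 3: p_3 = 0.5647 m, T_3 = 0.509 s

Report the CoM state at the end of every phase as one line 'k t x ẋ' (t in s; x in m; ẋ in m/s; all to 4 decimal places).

phase 1: p=0.0279, T=0.391, ωT=1.321345, cosh=2.007619, sinh=1.740843; start (x,ẋ)=(-0.040400, 0.453700) → end (x,ẋ)=(0.124496, 0.509047)
phase 2: p=0.1611, T=0.359, ωT=1.213205, cosh=1.830746, sinh=1.533503; start (x,ẋ)=(0.124496, 0.509047) → end (x,ẋ)=(0.325082, 0.742242)
phase 3: p=0.5647, T=0.509, ωT=1.720115, cosh=2.882107, sinh=2.703061; start (x,ẋ)=(0.325082, 0.742242) → end (x,ẋ)=(0.467789, -0.049622)

1 0.3910 0.1245 0.5090
2 0.7500 0.3251 0.7422
3 1.2590 0.4678 -0.0496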